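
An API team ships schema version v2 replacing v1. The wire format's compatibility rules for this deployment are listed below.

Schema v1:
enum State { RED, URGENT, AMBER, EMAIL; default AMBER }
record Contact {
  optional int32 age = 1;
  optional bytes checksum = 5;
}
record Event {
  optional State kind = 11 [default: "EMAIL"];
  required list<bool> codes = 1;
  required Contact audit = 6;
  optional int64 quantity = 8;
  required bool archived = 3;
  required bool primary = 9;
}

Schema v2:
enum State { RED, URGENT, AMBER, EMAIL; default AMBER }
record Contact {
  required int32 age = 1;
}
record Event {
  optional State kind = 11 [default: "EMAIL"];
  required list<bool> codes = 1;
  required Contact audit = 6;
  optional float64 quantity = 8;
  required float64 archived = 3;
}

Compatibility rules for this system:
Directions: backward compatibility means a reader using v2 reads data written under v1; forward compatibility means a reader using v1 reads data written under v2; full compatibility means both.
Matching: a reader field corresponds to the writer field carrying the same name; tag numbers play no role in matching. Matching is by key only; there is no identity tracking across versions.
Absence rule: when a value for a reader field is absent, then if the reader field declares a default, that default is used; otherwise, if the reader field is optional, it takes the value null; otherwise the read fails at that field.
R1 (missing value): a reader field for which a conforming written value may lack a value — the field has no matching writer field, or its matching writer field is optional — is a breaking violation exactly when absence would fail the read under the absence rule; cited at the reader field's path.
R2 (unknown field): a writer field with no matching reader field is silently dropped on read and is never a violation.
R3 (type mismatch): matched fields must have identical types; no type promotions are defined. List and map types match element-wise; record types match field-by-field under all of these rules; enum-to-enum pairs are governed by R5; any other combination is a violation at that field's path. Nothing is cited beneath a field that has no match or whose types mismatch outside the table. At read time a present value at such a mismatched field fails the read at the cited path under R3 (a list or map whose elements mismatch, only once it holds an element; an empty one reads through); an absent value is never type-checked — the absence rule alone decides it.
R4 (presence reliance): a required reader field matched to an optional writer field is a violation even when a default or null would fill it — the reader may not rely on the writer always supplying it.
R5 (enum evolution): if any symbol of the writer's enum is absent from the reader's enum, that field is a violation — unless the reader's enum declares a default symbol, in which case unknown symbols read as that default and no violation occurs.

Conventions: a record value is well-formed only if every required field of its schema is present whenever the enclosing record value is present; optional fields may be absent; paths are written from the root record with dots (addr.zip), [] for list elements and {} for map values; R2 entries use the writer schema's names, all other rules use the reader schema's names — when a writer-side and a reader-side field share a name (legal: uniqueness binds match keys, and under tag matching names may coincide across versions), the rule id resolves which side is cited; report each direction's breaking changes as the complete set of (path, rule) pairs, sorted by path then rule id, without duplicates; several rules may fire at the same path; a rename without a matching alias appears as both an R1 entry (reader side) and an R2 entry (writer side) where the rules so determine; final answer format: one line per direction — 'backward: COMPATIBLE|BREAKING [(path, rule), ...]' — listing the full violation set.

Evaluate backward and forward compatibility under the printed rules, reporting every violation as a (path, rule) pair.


backward: BREAKING [(archived, R3), (audit.age, R1), (audit.age, R4), (quantity, R3)]; forward: BREAKING [(archived, R3), (primary, R1), (quantity, R3)]

in Event below, arrows point writer -> reader
backward on Event — v2 reading data written by v1:
  kind: State -> State, writer optional; from kind
  codes: list<bool> -> list<bool>, writer required; from codes
  audit: Contact -> Contact, writer required; from audit
  quantity: int64 -> float64, writer optional; from quantity
  archived: bool -> float64, writer required; from archived
  primary (writer side), unknown to reader
  audit.age: int32 -> int32, writer optional; from audit.age
  audit.checksum (writer side), unknown to reader
  R3 fires at archived
  R1 fires at audit.age
  R4 fires at audit.age
  R3 fires at quantity
  => 4 violation(s): backward is BREAKING for Event
forward on Event — v1 reading data written by v2:
  kind: State -> State, writer optional; from kind
  codes: list<bool> -> list<bool>, writer required; from codes
  audit: Contact -> Contact, writer required; from audit
  quantity: float64 -> int64, writer optional; from quantity
  archived: float64 -> bool, writer required; from archived
  primary: no writer-side match
  audit.age: int32 -> int32, writer required; from audit.age
  audit.checksum: no writer-side match
  R3 fires at archived
  R1 fires at primary
  R3 fires at quantity
  => 3 violation(s): forward is BREAKING for Event


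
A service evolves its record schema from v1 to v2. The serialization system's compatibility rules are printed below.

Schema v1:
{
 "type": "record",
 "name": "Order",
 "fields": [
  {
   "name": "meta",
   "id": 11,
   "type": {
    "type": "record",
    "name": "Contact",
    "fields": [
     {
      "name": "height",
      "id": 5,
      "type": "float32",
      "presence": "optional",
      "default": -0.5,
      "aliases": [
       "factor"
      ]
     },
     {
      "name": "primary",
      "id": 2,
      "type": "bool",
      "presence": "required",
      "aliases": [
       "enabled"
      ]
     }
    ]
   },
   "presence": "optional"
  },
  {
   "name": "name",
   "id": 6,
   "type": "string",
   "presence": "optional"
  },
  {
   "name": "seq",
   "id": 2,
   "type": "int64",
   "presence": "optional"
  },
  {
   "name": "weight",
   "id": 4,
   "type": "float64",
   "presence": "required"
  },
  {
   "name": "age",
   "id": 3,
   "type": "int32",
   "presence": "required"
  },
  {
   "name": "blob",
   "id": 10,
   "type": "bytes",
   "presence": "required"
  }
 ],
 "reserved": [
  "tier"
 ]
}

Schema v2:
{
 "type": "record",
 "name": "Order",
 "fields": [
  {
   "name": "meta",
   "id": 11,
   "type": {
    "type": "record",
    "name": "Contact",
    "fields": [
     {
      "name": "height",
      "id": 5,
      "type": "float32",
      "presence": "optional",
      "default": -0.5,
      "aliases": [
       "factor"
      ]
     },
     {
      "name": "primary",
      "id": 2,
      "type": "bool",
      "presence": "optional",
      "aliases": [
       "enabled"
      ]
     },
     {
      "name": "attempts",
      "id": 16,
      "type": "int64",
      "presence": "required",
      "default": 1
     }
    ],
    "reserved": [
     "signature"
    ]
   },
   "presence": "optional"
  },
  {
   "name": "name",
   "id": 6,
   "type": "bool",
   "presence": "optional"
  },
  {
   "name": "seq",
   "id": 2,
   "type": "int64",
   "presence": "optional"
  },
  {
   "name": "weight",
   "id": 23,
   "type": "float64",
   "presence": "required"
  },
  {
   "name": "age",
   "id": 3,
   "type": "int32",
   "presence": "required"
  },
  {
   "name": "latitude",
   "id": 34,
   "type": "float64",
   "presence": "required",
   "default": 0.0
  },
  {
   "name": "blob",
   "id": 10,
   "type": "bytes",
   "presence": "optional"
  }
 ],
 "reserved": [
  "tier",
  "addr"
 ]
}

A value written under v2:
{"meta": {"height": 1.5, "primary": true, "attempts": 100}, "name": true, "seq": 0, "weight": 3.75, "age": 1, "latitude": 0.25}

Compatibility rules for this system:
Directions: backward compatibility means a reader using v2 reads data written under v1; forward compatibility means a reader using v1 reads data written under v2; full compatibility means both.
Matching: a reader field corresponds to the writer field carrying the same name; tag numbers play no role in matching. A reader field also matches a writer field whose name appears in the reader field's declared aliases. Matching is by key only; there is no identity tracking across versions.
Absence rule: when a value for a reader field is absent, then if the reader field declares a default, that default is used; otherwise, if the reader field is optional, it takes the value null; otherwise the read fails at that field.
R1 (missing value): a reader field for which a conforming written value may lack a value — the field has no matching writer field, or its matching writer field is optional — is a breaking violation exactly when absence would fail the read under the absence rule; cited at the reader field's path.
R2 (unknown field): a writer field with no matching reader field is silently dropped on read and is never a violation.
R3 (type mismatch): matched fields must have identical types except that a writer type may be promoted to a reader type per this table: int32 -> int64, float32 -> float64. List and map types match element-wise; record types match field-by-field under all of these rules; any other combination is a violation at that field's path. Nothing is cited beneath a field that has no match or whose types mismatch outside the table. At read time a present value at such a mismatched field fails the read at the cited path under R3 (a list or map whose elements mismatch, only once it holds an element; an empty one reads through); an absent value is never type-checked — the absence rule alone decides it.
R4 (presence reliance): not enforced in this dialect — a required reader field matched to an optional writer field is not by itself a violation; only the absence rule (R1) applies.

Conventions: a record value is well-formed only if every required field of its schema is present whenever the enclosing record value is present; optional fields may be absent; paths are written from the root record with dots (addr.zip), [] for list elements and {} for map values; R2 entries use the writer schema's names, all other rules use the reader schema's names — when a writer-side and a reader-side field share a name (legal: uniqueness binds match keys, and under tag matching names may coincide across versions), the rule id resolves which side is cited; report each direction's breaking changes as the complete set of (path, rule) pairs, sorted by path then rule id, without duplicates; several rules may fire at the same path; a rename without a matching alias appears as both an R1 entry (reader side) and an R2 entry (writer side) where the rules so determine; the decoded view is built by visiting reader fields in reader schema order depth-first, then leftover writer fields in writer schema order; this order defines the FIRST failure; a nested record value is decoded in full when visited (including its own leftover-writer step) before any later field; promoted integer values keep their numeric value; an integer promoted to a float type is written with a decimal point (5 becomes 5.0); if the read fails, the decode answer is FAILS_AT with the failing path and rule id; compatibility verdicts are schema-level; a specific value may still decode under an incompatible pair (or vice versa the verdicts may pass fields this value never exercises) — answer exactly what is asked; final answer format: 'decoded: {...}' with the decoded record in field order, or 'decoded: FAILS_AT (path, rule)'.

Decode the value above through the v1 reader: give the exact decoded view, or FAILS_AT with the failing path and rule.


the writer's type comes first in each Order pair
decode (reader v1):
  meta.height := 1.5
  meta.primary := true
  writer meta.attempts: unmatched, discarded
  read fails at name under R3
  => FAILS_AT (name, R3)
the rest of the Order diff is inert for this question:
  field primary in record Contact: required changed to optional -> shifts the Order verdicts, not this decode
  field blob in record Order: required changed to optional -> shifts the Order verdicts, not this decode
  added field latitude to record Order: required float64, tag 34, default 0.0 (in v2 it sits immediately before blob) -> fires no rule on Order under this dialect and leaves the result unchanged
  field weight in record Order: tag 4 changed to 23 -> fires no rule on Order under this dialect and leaves the result unchanged
  added field attempts to record Contact: required int64, tag 16, default 1 (in v2 it sits last) -> fires no rule on Order under this dialect and leaves the result unchanged

decoded: FAILS_AT (name, R3)


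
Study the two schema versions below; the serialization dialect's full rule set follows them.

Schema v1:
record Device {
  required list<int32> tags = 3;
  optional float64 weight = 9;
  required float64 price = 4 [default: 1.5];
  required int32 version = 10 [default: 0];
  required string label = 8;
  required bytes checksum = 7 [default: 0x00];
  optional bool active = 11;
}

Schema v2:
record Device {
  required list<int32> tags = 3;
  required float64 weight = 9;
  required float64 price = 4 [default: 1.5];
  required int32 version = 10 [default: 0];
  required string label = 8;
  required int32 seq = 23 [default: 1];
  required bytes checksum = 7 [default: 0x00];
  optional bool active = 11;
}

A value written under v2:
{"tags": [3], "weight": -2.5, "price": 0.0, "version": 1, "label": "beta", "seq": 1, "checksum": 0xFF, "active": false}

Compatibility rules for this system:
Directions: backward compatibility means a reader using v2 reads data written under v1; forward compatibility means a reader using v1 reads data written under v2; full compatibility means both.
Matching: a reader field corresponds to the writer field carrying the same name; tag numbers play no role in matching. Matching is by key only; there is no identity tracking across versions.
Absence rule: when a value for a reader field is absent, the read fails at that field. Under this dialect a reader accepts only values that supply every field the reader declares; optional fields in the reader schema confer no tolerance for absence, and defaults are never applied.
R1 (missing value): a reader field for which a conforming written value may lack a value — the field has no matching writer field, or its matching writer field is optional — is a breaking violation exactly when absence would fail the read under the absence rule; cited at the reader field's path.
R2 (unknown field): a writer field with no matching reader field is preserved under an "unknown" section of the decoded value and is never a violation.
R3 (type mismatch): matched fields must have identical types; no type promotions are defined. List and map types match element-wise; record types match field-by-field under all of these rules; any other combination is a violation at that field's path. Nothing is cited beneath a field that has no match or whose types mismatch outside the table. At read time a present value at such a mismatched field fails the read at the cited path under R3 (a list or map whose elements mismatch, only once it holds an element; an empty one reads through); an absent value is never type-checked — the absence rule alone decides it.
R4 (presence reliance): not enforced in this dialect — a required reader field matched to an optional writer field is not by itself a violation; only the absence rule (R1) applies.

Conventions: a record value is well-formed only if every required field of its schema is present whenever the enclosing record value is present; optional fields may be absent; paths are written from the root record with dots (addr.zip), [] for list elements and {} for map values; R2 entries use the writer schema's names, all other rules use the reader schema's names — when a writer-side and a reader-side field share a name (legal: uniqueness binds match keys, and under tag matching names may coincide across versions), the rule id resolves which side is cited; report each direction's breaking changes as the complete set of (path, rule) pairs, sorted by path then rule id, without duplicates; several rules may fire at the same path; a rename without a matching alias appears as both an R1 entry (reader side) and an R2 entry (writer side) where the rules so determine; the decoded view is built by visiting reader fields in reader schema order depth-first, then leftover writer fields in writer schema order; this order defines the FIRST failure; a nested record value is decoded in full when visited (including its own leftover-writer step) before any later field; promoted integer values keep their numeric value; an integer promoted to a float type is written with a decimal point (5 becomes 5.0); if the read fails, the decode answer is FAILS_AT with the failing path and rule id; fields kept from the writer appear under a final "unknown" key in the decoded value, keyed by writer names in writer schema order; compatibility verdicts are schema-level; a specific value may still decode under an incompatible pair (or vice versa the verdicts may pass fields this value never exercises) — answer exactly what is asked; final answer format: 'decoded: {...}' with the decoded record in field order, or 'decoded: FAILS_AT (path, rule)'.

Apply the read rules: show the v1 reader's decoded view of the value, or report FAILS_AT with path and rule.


decoded: {"tags": [3], "weight": -2.5, "price": 0.0, "version": 1, "label": "beta", "checksum": 0xFF, "active": false, "unknown": {"seq": 1}}

each type pair in Device: writer, then reader
decoding the Device value with the v1 reader:
  tags := [3]
  weight := -2.5
  price := 0.0
  version := 1
  label := "beta"
  checksum := 0xFF
  active := false
  writer seq: kept under "unknown"
  => decoded: {"tags": [3], "weight": -2.5, "price": 0.0, "version": 1, "label": "beta", "checksum": 0xFF, "active": false, "unknown": {"seq": 1}}
ruling out the remaining Device differences:
  field weight in record Device: optional changed to required -> matters for Device compatibility verdicts, not for this value's decode


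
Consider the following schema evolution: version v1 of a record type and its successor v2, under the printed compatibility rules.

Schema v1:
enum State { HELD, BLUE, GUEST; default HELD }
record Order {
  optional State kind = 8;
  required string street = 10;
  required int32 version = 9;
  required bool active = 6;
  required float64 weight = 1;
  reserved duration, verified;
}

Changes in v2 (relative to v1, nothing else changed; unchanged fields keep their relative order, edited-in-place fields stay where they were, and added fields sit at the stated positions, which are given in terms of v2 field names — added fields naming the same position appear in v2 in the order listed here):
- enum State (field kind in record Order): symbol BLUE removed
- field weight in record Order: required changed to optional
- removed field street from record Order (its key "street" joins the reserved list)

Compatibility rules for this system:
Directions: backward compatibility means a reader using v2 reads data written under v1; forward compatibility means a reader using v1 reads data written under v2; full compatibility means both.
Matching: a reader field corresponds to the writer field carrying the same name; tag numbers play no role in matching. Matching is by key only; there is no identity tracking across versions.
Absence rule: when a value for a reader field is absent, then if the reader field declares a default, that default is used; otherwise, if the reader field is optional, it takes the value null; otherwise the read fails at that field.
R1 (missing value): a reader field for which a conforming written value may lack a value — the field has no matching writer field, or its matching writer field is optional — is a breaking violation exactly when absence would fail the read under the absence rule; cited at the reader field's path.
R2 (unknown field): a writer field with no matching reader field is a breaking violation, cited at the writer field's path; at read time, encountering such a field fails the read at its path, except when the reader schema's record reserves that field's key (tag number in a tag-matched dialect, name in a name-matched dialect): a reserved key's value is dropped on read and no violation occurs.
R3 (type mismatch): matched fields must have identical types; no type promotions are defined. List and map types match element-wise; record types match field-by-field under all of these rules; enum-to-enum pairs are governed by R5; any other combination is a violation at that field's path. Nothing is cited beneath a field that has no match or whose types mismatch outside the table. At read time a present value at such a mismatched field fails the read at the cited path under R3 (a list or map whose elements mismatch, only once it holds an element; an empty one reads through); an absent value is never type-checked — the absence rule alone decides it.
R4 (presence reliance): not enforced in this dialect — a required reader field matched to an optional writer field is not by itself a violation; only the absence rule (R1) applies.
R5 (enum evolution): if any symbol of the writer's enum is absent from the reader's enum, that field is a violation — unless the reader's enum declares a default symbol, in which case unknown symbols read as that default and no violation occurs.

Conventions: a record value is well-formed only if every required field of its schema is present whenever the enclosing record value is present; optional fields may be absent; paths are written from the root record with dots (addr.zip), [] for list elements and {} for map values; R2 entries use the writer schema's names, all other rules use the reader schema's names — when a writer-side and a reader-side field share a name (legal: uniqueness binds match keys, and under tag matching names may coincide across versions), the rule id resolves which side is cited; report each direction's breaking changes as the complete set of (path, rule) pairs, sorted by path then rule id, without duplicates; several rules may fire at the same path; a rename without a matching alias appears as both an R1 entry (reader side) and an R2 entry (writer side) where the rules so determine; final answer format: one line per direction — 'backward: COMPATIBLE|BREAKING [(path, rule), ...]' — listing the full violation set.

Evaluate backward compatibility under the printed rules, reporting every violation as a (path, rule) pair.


arrows below run writer -> reader for Order
backward pass over Order, reader schema v2, writer schema v1:
  writer optional, State -> State: reader kind maps from writer kind
  writer required, int32 -> int32: reader version maps from writer version
  writer required, bool -> bool: reader active maps from writer active
  writer required, float64 -> float64: reader weight maps from writer weight
  leftover writer field: street
  => no violations; backward on Order: COMPATIBLE
checking off the Order differences that do not matter here:
  enum State (field kind in record Order): symbol BLUE removed -> triggers nothing under Order's printed rules — same verdict
  field weight in record Order: required changed to optional -> matters only for Order's forward compatibility — outside the asked direction
  removed field street from record Order (its key "street" joins the reserved list) -> matters only for Order's forward compatibility — outside the asked direction

backward: COMPATIBLE []


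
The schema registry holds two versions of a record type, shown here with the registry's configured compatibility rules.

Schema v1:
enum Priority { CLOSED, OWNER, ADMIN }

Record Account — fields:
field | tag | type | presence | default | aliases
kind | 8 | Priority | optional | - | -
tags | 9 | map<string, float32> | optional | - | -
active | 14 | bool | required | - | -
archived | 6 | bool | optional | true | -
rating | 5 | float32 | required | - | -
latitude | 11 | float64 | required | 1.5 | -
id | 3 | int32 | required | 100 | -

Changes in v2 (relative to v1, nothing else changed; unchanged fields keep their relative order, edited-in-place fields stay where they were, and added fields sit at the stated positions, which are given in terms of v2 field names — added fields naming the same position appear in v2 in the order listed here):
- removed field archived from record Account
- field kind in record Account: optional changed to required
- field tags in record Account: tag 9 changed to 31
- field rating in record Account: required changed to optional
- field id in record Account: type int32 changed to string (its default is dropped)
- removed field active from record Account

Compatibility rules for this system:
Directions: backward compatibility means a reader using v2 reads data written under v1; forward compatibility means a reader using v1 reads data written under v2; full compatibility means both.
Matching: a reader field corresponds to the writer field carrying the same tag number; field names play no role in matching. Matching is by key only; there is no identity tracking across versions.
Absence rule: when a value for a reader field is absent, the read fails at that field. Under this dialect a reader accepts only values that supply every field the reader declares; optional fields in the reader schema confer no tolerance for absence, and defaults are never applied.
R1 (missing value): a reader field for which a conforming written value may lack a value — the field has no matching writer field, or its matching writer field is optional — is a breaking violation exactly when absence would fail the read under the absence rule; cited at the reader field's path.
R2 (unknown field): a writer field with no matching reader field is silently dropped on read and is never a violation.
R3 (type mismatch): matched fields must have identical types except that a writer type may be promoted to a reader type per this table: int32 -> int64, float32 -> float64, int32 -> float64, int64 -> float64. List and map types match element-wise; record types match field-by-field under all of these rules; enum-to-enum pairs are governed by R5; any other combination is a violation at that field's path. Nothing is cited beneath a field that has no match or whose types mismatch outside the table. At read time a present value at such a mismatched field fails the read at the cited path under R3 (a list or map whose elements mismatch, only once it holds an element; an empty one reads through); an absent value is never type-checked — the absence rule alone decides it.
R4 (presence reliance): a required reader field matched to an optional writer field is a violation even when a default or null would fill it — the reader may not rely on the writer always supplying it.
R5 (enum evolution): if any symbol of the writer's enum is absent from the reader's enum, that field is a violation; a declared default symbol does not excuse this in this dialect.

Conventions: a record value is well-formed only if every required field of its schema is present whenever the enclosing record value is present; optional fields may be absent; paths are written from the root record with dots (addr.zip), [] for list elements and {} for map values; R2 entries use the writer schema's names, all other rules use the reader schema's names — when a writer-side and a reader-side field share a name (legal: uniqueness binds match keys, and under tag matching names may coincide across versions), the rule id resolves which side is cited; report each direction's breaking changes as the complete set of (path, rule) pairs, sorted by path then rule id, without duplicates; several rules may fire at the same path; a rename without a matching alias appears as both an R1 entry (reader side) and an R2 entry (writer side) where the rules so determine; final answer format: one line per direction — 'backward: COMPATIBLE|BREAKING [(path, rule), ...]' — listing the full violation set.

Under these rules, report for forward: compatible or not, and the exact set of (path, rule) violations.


forward: BREAKING [(active, R1), (archived, R1), (id, R3), (rating, R1), (rating, R4), (tags, R1)]

arrows below run writer -> reader for Account
forward for Account (reader v1, writer v2):
  Priority -> Priority, writer required: kind aligns to kind
  tags has no writer counterpart
  active has no writer counterpart
  archived has no writer counterpart
  float32 -> float32, writer optional: rating aligns to rating
  float64 -> float64, writer required: latitude aligns to latitude
  string -> int32, writer required: id aligns to id
  writer field tags has no reader counterpart
  violation R1 at active
  violation R1 at archived
  violation R3 at id
  violation R1 at rating
  violation R4 at rating
  violation R1 at tags
  => forward verdict for Account: BREAKING, 6 violation(s)
remaining Account differences; none change what is asked:
  removed field archived from record Account -> its effect on Account is confined to the backward direction, not asked
  field tags in record Account: tag 9 changed to 31 -> triggers nothing under Account's printed rules — same verdict


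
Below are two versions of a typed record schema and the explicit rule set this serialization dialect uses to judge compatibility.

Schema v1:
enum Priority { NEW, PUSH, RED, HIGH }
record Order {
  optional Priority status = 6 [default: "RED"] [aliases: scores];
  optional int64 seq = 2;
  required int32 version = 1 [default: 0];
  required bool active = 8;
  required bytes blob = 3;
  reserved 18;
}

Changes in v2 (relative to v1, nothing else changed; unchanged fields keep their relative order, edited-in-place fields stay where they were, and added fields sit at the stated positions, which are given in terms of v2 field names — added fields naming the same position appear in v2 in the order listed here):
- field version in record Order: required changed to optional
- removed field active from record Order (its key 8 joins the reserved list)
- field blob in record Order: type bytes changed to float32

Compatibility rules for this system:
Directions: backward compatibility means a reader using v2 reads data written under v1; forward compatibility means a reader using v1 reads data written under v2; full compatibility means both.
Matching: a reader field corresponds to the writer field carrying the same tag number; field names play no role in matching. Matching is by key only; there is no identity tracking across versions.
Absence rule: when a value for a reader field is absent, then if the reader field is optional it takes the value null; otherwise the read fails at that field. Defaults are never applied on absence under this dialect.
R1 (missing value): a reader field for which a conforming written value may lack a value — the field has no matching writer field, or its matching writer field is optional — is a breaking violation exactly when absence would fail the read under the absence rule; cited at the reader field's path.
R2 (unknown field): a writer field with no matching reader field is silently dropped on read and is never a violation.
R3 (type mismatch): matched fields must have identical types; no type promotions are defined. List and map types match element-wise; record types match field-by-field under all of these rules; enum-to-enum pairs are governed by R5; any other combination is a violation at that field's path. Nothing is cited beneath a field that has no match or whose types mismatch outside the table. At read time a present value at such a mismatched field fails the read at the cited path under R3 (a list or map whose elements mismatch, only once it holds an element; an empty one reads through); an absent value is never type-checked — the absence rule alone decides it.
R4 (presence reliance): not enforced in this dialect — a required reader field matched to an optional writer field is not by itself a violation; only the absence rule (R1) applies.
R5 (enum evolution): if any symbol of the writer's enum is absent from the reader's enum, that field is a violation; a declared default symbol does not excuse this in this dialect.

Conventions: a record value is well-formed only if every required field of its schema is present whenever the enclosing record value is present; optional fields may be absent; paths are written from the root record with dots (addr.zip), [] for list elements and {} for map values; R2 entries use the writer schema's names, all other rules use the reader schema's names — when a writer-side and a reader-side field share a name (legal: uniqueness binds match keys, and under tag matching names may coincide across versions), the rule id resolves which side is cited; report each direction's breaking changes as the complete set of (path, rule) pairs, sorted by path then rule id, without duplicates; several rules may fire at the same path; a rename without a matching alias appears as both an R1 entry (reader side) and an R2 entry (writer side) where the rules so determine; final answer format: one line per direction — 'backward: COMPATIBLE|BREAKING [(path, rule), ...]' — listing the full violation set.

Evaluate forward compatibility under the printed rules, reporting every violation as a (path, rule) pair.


the writer's type comes first in each Order pair
forward analysis of Order with v1 as reader and v2 as writer:
  status <- status (Priority -> Priority, writer optional)
  seq <- seq (int64 -> int64, writer optional)
  version <- version (int32 -> int32, writer optional)
  active: no writer-side match
  blob <- blob (float32 -> bytes, writer required)
  R1 fires at active
  R3 fires at blob
  R1 fires at version
  => forward verdict for Order: BREAKING, 3 violation(s)

forward: BREAKING [(active, R1), (blob, R3), (version, R1)]


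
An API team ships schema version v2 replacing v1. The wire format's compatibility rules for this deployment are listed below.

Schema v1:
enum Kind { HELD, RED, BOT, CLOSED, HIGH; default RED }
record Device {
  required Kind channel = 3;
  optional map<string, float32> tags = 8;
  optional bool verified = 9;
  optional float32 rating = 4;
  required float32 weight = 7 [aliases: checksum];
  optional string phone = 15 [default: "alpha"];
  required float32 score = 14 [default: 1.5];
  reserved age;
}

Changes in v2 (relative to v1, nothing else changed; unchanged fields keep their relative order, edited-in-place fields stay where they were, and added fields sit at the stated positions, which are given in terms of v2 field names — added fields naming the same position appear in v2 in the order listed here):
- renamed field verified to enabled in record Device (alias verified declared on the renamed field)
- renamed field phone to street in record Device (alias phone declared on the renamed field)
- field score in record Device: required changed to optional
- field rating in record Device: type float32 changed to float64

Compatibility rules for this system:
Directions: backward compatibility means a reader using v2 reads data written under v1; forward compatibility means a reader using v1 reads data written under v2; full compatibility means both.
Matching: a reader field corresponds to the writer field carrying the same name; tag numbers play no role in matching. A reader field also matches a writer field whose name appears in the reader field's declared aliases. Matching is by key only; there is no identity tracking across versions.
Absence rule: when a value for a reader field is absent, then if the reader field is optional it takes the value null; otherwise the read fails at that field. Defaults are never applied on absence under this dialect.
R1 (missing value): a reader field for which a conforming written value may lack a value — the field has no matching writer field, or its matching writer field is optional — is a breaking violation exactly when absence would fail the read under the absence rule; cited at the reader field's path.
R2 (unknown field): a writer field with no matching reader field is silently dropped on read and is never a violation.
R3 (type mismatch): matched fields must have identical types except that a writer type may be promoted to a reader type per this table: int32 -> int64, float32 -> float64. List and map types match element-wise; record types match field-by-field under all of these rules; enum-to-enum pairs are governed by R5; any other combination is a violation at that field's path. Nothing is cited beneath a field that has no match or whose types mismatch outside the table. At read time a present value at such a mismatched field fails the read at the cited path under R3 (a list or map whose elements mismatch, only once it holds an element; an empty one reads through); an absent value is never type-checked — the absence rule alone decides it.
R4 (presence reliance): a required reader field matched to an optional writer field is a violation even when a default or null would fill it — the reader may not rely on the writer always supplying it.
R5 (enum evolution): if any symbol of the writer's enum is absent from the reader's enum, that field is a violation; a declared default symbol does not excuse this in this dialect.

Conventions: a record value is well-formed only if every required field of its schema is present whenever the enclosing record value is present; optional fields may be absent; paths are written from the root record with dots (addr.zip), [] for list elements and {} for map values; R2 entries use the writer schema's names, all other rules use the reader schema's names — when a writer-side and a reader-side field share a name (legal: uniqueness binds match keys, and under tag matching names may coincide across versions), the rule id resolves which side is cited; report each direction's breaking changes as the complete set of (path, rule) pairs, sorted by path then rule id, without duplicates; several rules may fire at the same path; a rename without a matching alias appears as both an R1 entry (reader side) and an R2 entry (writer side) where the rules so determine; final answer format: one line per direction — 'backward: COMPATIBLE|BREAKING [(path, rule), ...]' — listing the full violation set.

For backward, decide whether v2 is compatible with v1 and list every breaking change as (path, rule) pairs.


backward: COMPATIBLE []

the writer's type comes first in each Device pair
checking backward for Device: reader v2 against writer v1:
  channel: paired with writer channel (Kind -> Kind; writer required)
  tags: paired with writer tags (map<string, float32> -> map<string, float32>; writer optional)
  enabled: paired with writer verified (bool -> bool; writer optional)
  rating: paired with writer rating (float32 -> float64; writer optional)
  weight: paired with writer weight (float32 -> float32; writer required)
  street: paired with writer phone (string -> string; writer optional)
  score: paired with writer score (float32 -> float32; writer required)
  => backward verdict for Device: COMPATIBLE, no violations
diffs on Device not affecting the asked answer:
  renamed field verified to enabled in record Device (alias verified declared on the renamed field) -> triggers nothing under Device's printed rules — same verdict
  renamed field phone to street in record Device (alias phone declared on the renamed field) -> triggers nothing under Device's printed rules — same verdict
  field score in record Device: required changed to optional -> matters only for Device's forward compatibility — outside the asked direction
  field rating in record Device: type float32 changed to float64 -> matters only for Device's forward compatibility — outside the asked direction


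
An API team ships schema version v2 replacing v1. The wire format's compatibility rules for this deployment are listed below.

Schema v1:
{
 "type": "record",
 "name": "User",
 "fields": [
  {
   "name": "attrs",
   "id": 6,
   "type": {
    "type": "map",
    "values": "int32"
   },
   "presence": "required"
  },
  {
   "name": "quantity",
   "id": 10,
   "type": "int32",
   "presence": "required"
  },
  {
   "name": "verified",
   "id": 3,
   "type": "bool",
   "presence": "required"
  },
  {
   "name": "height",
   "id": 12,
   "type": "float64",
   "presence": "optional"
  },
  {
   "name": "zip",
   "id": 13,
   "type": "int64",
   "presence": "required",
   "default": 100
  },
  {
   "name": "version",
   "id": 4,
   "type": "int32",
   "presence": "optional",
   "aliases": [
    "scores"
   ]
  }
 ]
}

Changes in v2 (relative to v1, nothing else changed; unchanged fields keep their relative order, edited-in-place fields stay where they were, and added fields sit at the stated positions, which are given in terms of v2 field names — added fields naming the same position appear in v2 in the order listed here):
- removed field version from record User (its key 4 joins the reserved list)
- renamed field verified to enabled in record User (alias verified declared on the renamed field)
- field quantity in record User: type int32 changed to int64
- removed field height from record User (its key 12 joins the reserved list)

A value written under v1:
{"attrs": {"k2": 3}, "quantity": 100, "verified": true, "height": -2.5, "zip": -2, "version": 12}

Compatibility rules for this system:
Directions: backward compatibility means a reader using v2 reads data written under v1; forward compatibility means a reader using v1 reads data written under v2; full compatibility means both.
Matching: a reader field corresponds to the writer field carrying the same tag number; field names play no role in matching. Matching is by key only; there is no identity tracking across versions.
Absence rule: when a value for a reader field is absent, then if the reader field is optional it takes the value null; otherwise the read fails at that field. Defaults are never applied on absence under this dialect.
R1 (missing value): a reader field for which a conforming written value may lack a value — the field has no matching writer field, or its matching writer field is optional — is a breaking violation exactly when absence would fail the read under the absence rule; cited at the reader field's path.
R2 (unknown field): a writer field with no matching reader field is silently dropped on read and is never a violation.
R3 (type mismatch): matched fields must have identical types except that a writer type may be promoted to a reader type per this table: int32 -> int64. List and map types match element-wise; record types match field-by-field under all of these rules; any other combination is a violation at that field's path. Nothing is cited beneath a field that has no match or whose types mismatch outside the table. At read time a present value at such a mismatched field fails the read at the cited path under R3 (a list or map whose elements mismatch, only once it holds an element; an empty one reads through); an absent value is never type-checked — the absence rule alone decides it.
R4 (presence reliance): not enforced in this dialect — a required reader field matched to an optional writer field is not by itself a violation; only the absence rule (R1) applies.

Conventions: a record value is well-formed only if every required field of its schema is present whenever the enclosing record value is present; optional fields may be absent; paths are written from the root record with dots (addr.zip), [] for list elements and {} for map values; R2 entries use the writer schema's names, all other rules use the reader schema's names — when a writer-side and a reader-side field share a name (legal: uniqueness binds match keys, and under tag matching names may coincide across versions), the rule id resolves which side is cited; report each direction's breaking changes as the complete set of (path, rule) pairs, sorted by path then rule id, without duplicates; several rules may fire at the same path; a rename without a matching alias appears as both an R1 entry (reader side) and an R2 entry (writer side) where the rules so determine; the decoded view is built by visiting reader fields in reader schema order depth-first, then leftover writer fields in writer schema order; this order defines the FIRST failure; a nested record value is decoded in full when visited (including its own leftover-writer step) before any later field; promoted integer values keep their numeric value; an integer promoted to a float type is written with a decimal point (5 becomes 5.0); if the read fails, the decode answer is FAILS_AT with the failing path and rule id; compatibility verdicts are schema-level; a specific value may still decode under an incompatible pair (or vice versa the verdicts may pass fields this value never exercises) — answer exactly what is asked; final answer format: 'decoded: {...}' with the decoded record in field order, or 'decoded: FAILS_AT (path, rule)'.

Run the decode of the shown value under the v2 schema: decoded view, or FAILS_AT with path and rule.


in User below, arrows point writer -> reader
decoding the User value with the v2 reader:
  attrs := {"k2": 3}
  quantity := 100 (int32 -> int64)
  enabled := true (from writer verified)
  zip := -2
  writer height: unknown -> dropped
  writer version: unknown -> dropped
  => decoded: {"attrs": {"k2": 3}, "quantity": 100, "enabled": true, "zip": -2}
the other User changes do not affect what is asked:
  field quantity in record User: type int32 changed to int64 -> changes User's schema-level verdicts only — the decode of this value is the same

decoded: {"attrs": {"k2": 3}, "quantity": 100, "enabled": true, "zip": -2}
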